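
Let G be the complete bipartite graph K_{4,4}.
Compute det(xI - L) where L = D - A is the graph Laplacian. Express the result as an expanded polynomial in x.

The graph has 8 vertices and degree multiset [4, 4, 4, 4, 4, 4, 4, 4]; D is the diagonal matrix of degrees and L = D - A. Computing det(xI - L) by cofactor expansion (or equivalently via sum-over-permutations) gives x^8 - 32x^7 + 432x^6 - 3200x^5 + 14080x^4 - 36864x^3 + 53248x^2 - 32768x. The coefficient of x^7 equals -trace(L) = -32, matching the sum of degrees.

x^8 - 32x^7 + 432x^6 - 3200x^5 + 14080x^4 - 36864x^3 + 53248x^2 - 32768x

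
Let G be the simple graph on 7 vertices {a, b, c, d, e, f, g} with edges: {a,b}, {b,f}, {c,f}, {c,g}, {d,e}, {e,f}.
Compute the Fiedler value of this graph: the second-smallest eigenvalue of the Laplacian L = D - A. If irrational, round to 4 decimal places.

0.3820

Each diagonal entry of L is the vertex degree and each off-diagonal entry is -1 where an edge is present, 0 otherwise; in the order [a, b, c, d, e, f, g] the diagonal is [1, 2, 2, 1, 2, 3, 1]. Computing the eigenvalues of L and sorting gives [0, 0.3820, 0.3820, 1.5858, 2.6180, 2.6180, 4.4142]. The Fiedler value lambda_2 = 0.3820 is strictly positive, so the graph is connected. The eigenvalues sum to 12, which equals trace(L) = 2|E|.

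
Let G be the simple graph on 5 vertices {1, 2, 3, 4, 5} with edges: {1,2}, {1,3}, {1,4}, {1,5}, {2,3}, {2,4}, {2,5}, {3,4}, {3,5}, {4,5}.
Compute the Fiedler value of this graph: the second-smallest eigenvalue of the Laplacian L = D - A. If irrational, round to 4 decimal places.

Reading degrees in the order [1, 2, 3, 4, 5] gives [4, 4, 4, 4, 4]; set D = diag(4, 4, 4, 4, 4) and form L = D - A. The sorted Laplacian eigenvalues are [0, 5, 5, 5, 5]; the algebraic connectivity is the second entry, 5. There is one zero in the spectrum, matching the 1 component.

5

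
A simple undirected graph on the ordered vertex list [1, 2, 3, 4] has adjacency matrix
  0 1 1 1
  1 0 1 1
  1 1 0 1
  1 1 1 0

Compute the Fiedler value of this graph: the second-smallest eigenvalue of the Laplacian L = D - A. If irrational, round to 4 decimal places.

Each diagonal entry of L is the vertex degree and each off-diagonal entry is -1 where an edge is present, 0 otherwise; in the order [1, 2, 3, 4] the diagonal is [3, 3, 3, 3]. The smallest Laplacian eigenvalue is always 0. The next one, lambda_2 = 4, measures how hard the graph is to disconnect: larger values mean better connectivity. There is one zero in the spectrum, matching the 1 component.

4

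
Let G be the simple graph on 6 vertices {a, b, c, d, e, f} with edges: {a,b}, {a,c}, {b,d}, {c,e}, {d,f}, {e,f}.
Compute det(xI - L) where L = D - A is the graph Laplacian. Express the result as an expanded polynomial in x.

Reading degrees in the order [a, b, c, d, e, f] gives [2, 2, 2, 2, 2, 2]; set D = diag(2, 2, 2, 2, 2, 2) and form L = D - A. The eigenvalues of L are [0, 1, 1, 3, 3, 4]; the characteristic polynomial is the product of (x - lambda_i), which multiplies out to x^6 - 12x^5 + 54x^4 - 112x^3 + 105x^2 - 36x. Since p(0) = det(-L) = 0, x divides p(x). By the matrix-tree theorem the graph has (1/6) * product of the nonzero eigenvalues = 6 spanning trees.

x^6 - 12x^5 + 54x^4 - 112x^3 + 105x^2 - 36x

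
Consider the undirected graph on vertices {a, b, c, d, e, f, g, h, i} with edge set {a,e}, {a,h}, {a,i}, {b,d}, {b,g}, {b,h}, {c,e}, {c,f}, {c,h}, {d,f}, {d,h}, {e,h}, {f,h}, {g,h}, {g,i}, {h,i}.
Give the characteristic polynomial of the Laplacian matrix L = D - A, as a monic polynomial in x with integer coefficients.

Reading degrees in the order [a, b, c, d, e, f, g, h, i] gives [3, 3, 3, 3, 3, 3, 3, 8, 3]; set D = diag(3, 3, 3, 3, 3, 3, 3, 8, 3) and form L = D - A. L has integer entries, so p(x) = det(xI - L) has integer coefficients. Expanding the determinant yields x^9 - 32x^8 + 428x^7 - 3136x^6 + 13786x^5 - 37232x^4 + 60276x^3 - 53424x^2 + 19845x. Since p(0) = det(-L) = 0, x divides p(x).

x^9 - 32x^8 + 428x^7 - 3136x^6 + 13786x^5 - 37232x^4 + 60276x^3 - 53424x^2 + 19845x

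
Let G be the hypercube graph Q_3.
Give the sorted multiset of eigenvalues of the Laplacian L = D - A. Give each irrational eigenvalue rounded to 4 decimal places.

The graph has 8 vertices and degree multiset [3, 3, 3, 3, 3, 3, 3, 3]; D is the diagonal matrix of degrees and L = D - A. L is symmetric positive semidefinite, so every eigenvalue is real and nonnegative. By the matrix-tree theorem the graph has (1/8) * product of the nonzero eigenvalues = 384 spanning trees. The largest eigenvalue, 6, is at most the vertex count 8.

[0, 2, 2, 2, 4, 4, 4, 6]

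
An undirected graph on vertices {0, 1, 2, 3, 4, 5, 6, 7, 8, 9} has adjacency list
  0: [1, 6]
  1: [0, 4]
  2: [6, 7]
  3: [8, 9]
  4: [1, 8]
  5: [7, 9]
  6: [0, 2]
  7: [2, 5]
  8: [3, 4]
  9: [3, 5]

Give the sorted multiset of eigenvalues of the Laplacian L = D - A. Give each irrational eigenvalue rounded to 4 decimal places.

[0, 0.3820, 0.3820, 1.3820, 1.3820, 2.6180, 2.6180, 3.6180, 3.6180, 4]

Each diagonal entry of L is the vertex degree and each off-diagonal entry is -1 where an edge is present, 0 otherwise; in the order [0, 1, 2, 3, 4, 5, 6, 7, 8, 9] the diagonal is [2, 2, 2, 2, 2, 2, 2, 2, 2, 2]. Diagonalising L (or applying a numerical eigensolver to the 10x10 matrix) gives the spectrum above. The eigenvalues sum to 20, which equals trace(L) = 2|E|. By the matrix-tree theorem the graph has (1/10) * product of the nonzero eigenvalues = 10 spanning trees.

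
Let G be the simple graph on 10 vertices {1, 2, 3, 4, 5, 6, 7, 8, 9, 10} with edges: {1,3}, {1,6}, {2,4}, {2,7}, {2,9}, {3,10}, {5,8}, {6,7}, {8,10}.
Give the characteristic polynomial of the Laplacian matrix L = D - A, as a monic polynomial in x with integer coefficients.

x^10 - 18x^9 + 135x^8 - 548x^7 + 1310x^6 - 1882x^5 + 1590x^4 - 736x^3 + 158x^2 - 10x

With the vertex order [1, 2, 3, 4, 5, 6, 7, 8, 9, 10], the degrees are [2, 3, 2, 1, 1, 2, 2, 2, 1, 2], giving D = diag(2, 3, 2, 1, 1, 2, 2, 2, 1, 2) and L = D - A. Computing det(xI - L) by cofactor expansion (or equivalently via sum-over-permutations) gives x^10 - 18x^9 + 135x^8 - 548x^7 + 1310x^6 - 1882x^5 + 1590x^4 - 736x^3 + 158x^2 - 10x. The coefficient of x^9 equals -trace(L) = -18, matching the sum of degrees. The largest eigenvalue, 4.2357, is at most the vertex count 10. By the matrix-tree theorem the graph has (1/10) * product of the nonzero eigenvalues = 1 spanning tree.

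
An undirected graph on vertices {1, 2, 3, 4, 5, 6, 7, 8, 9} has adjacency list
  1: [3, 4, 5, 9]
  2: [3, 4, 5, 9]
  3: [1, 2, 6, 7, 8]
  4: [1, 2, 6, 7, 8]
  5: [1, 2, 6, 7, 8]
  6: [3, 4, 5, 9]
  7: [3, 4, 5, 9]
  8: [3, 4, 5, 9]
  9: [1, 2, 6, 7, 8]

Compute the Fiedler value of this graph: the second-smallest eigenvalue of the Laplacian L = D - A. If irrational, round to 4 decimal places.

4

With the vertex order [1, 2, 3, 4, 5, 6, 7, 8, 9], the degrees are [4, 4, 5, 5, 5, 4, 4, 4, 5], giving D = diag(4, 4, 5, 5, 5, 4, 4, 4, 5) and L = D - A. The smallest Laplacian eigenvalue is always 0. The next one, lambda_2 = 4, measures how hard the graph is to disconnect: larger values mean better connectivity. The largest eigenvalue, 9, is at most the vertex count 9.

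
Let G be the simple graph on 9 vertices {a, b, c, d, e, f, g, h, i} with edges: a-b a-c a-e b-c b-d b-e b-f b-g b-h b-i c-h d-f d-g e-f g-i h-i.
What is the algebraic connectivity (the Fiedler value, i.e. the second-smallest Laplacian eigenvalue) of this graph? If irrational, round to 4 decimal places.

1.5858

Each diagonal entry of L is the vertex degree and each off-diagonal entry is -1 where an edge is present, 0 otherwise; in the order [a, b, c, d, e, f, g, h, i] the diagonal is [3, 8, 3, 3, 3, 3, 3, 3, 3]. Computing the eigenvalues of L and sorting gives [0, 1.5858, 1.5858, 3, 3, 4.4142, 4.4142, 5, 9]. The Fiedler value lambda_2 = 1.5858 is strictly positive, so the graph is connected. The largest eigenvalue, 9, is at most the vertex count 9. By the matrix-tree theorem the graph has (1/9) * product of the nonzero eigenvalues = 2205 spanning trees.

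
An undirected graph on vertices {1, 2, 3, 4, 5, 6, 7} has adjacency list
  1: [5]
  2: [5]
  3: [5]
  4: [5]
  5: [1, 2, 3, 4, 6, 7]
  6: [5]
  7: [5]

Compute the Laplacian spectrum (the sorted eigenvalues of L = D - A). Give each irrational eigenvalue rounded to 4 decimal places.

[0, 1, 1, 1, 1, 1, 7]

With the vertex order [1, 2, 3, 4, 5, 6, 7], the degrees are [1, 1, 1, 1, 6, 1, 1], giving D = diag(1, 1, 1, 1, 6, 1, 1) and L = D - A. L is symmetric positive semidefinite, so every eigenvalue is real and nonnegative. The eigenvalues sum to 12, which equals trace(L) = 2|E|. By the matrix-tree theorem the graph has (1/7) * product of the nonzero eigenvalues = 1 spanning tree.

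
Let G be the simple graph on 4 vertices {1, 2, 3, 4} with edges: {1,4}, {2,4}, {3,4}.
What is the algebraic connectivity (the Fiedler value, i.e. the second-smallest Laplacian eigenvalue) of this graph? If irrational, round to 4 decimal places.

1

With the vertex order [1, 2, 3, 4], the degrees are [1, 1, 1, 3], giving D = diag(1, 1, 1, 3) and L = D - A. The sorted Laplacian eigenvalues are [0, 1, 1, 4]; the algebraic connectivity is the second entry, 1. By the matrix-tree theorem the graph has (1/4) * product of the nonzero eigenvalues = 1 spanning tree. There is one zero in the spectrum, matching the 1 component.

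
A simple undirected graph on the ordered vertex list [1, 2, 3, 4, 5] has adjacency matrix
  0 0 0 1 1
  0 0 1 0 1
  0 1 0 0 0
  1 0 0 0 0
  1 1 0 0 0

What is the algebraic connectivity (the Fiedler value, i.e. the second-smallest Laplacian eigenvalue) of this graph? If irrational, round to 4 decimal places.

Each diagonal entry of L is the vertex degree and each off-diagonal entry is -1 where an edge is present, 0 otherwise; in the order [1, 2, 3, 4, 5] the diagonal is [2, 2, 1, 1, 2]. The sorted Laplacian eigenvalues are [0, 0.3820, 1.3820, 2.6180, 3.6180]; the algebraic connectivity is the second entry, 0.3820. By the matrix-tree theorem the graph has (1/5) * product of the nonzero eigenvalues = 1 spanning tree.

0.3820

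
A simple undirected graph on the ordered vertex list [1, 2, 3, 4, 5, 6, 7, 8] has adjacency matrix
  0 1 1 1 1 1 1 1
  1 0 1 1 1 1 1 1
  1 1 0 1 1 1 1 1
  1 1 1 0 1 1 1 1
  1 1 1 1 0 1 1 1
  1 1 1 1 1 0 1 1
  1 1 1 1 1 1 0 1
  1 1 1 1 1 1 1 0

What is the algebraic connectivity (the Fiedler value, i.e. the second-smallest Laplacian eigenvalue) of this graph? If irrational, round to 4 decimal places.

8

Reading degrees in the order [1, 2, 3, 4, 5, 6, 7, 8] gives [7, 7, 7, 7, 7, 7, 7, 7]; set D = diag(7, 7, 7, 7, 7, 7, 7, 7) and form L = D - A. The smallest Laplacian eigenvalue is always 0. The next one, lambda_2 = 8, measures how hard the graph is to disconnect: larger values mean better connectivity. The eigenvalues sum to 56, which equals trace(L) = 2|E|.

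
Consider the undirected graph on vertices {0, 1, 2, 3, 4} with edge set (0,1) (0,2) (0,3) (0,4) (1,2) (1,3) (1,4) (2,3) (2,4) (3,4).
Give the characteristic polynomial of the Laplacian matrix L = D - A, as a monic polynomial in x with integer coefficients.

x^5 - 20x^4 + 150x^3 - 500x^2 + 625x

Each diagonal entry of L is the vertex degree and each off-diagonal entry is -1 where an edge is present, 0 otherwise; in the order [0, 1, 2, 3, 4] the diagonal is [4, 4, 4, 4, 4]. The eigenvalues of L are [0, 5, 5, 5, 5]; the characteristic polynomial is the product of (x - lambda_i), which multiplies out to x^5 - 20x^4 + 150x^3 - 500x^2 + 625x. The constant term is 0 because L is singular (the all-ones vector lies in its kernel). By the matrix-tree theorem the graph has (1/5) * product of the nonzero eigenvalues = 125 spanning trees.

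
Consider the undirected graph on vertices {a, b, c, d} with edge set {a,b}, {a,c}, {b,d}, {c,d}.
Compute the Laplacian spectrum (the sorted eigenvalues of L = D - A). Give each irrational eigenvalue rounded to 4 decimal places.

[0, 2, 2, 4]

Reading degrees in the order [a, b, c, d] gives [2, 2, 2, 2]; set D = diag(2, 2, 2, 2) and form L = D - A. Since every row of L sums to 0, the all-ones vector is in the kernel and 0 is an eigenvalue. The single zero eigenvalue shows the graph is connected. The eigenvalues sum to 8, which equals trace(L) = 2|E|.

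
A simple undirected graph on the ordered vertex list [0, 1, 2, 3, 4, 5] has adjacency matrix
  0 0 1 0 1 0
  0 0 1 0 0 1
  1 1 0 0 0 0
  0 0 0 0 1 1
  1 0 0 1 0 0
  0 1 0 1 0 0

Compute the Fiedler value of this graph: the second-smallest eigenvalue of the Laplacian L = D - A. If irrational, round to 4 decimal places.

Reading degrees in the order [0, 1, 2, 3, 4, 5] gives [2, 2, 2, 2, 2, 2]; set D = diag(2, 2, 2, 2, 2, 2) and form L = D - A. The sorted Laplacian eigenvalues are [0, 1, 1, 3, 3, 4]; the algebraic connectivity is the second entry, 1. The largest eigenvalue, 4, is at most the vertex count 6. By the matrix-tree theorem the graph has (1/6) * product of the nonzero eigenvalues = 6 spanning trees.

1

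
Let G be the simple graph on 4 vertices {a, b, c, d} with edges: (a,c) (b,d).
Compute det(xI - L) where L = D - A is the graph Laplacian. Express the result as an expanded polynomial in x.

x^4 - 4x^3 + 4x^2

With the vertex order [a, b, c, d], the degrees are [1, 1, 1, 1], giving D = diag(1, 1, 1, 1) and L = D - A. L has integer entries, so p(x) = det(xI - L) has integer coefficients. Expanding the determinant yields x^4 - 4x^3 + 4x^2. The coefficient of x^3 equals -trace(L) = -4, matching the sum of degrees.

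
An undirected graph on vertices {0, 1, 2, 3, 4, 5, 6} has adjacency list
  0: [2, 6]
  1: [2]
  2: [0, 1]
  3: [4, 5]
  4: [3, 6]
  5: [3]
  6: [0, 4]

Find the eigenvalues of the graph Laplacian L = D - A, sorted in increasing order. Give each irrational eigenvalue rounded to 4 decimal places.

With the vertex order [0, 1, 2, 3, 4, 5, 6], the degrees are [2, 1, 2, 2, 2, 1, 2], giving D = diag(2, 1, 2, 2, 2, 1, 2) and L = D - A. L is symmetric positive semidefinite, so every eigenvalue is real and nonnegative. The single zero eigenvalue shows the graph is connected. There is one zero in the spectrum, matching the 1 component. The eigenvalues sum to 12, which equals trace(L) = 2|E|.

[0, 0.1981, 0.7530, 1.5550, 2.4450, 3.2470, 3.8019]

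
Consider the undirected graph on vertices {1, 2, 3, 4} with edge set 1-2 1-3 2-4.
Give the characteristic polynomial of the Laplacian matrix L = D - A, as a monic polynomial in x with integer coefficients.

x^4 - 6x^3 + 10x^2 - 4x

Reading degrees in the order [1, 2, 3, 4] gives [2, 2, 1, 1]; set D = diag(2, 2, 1, 1) and form L = D - A. L has integer entries, so p(x) = det(xI - L) has integer coefficients. Expanding the determinant yields x^4 - 6x^3 + 10x^2 - 4x. The constant term is 0 because L is singular (the all-ones vector lies in its kernel). The largest eigenvalue, 3.4142, is at most the vertex count 4.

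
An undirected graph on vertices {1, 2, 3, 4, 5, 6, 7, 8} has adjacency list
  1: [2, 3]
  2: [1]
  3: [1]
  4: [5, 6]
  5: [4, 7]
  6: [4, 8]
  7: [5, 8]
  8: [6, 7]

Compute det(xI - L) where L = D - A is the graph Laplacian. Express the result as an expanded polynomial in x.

x^8 - 14x^7 + 78x^6 - 220x^5 + 330x^4 - 250x^3 + 75x^2

Reading degrees in the order [1, 2, 3, 4, 5, 6, 7, 8] gives [2, 1, 1, 2, 2, 2, 2, 2]; set D = diag(2, 1, 1, 2, 2, 2, 2, 2) and form L = D - A. Computing det(xI - L) by cofactor expansion (or equivalently via sum-over-permutations) gives x^8 - 14x^7 + 78x^6 - 220x^5 + 330x^4 - 250x^3 + 75x^2. Since p(0) = det(-L) = 0, x divides p(x). The largest eigenvalue, 3.6180, is at most the vertex count 8.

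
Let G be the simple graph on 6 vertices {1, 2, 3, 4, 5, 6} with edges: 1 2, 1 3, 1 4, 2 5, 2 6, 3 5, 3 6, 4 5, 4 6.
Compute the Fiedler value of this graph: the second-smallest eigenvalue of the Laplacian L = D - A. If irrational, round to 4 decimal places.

3

With the vertex order [1, 2, 3, 4, 5, 6], the degrees are [3, 3, 3, 3, 3, 3], giving D = diag(3, 3, 3, 3, 3, 3) and L = D - A. The smallest Laplacian eigenvalue is always 0. The next one, lambda_2 = 3, measures how hard the graph is to disconnect: larger values mean better connectivity. The eigenvalues sum to 18, which equals trace(L) = 2|E|.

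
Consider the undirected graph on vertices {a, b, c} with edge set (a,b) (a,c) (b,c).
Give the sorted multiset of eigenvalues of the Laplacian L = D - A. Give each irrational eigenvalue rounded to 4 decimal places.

[0, 3, 3]

Each diagonal entry of L is the vertex degree and each off-diagonal entry is -1 where an edge is present, 0 otherwise; in the order [a, b, c] the diagonal is [2, 2, 2]. Since every row of L sums to 0, the all-ones vector is in the kernel and 0 is an eigenvalue. By the matrix-tree theorem the graph has (1/3) * product of the nonzero eigenvalues = 3 spanning trees.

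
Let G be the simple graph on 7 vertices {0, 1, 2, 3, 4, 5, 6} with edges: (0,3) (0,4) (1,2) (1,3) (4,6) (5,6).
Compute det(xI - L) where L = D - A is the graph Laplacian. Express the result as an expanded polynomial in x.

x^7 - 12x^6 + 55x^5 - 120x^4 + 126x^3 - 56x^2 + 7x

With the vertex order [0, 1, 2, 3, 4, 5, 6], the degrees are [2, 2, 1, 2, 2, 1, 2], giving D = diag(2, 2, 1, 2, 2, 1, 2) and L = D - A. L has integer entries, so p(x) = det(xI - L) has integer coefficients. Expanding the determinant yields x^7 - 12x^6 + 55x^5 - 120x^4 + 126x^3 - 56x^2 + 7x. Since p(0) = det(-L) = 0, x divides p(x). The eigenvalues sum to 12, which equals trace(L) = 2|E|. There is one zero in the spectrum, matching the 1 component.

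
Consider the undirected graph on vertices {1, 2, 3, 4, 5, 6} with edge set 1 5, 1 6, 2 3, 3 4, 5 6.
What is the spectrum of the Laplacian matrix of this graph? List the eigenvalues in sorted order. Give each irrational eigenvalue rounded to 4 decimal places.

Each diagonal entry of L is the vertex degree and each off-diagonal entry is -1 where an edge is present, 0 otherwise; in the order [1, 2, 3, 4, 5, 6] the diagonal is [2, 1, 2, 1, 2, 2]. Diagonalising L (or applying a numerical eigensolver to the 6x6 matrix) gives the spectrum above. The 2 zero eigenvalues correspond to the 2 connected components. The largest eigenvalue, 3, is at most the vertex count 6. There are 2 zeros in the spectrum, matching the 2 components.

[0, 0, 1, 3, 3, 3]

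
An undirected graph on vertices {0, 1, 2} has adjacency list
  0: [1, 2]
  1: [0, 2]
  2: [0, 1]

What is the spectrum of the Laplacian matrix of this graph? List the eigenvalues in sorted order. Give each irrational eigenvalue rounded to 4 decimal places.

[0, 3, 3]

Each diagonal entry of L is the vertex degree and each off-diagonal entry is -1 where an edge is present, 0 otherwise; in the order [0, 1, 2] the diagonal is [2, 2, 2]. L is symmetric positive semidefinite, so every eigenvalue is real and nonnegative. By the matrix-tree theorem the graph has (1/3) * product of the nonzero eigenvalues = 3 spanning trees.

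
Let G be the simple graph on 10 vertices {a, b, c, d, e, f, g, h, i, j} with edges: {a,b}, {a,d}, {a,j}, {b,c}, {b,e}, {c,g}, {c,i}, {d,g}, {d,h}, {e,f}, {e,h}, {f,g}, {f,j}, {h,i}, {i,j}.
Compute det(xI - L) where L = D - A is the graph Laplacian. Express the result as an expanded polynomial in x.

Each diagonal entry of L is the vertex degree and each off-diagonal entry is -1 where an edge is present, 0 otherwise; in the order [a, b, c, d, e, f, g, h, i, j] the diagonal is [3, 3, 3, 3, 3, 3, 3, 3, 3, 3]. L has integer entries, so p(x) = det(xI - L) has integer coefficients. Expanding the determinant yields x^10 - 30x^9 + 390x^8 - 2880x^7 + 13305x^6 - 39882x^5 + 77640x^4 - 94800x^3 + 66000x^2 - 20000x. The coefficient of x^9 equals -trace(L) = -30, matching the sum of degrees.

x^10 - 30x^9 + 390x^8 - 2880x^7 + 13305x^6 - 39882x^5 + 77640x^4 - 94800x^3 + 66000x^2 - 20000x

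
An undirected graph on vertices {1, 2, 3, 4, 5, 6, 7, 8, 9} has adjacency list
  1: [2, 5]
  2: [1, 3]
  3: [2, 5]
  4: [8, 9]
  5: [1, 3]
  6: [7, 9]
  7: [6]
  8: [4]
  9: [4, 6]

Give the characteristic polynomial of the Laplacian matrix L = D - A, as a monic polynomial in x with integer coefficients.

x^9 - 16x^8 + 105x^7 - 364x^6 + 713x^5 - 776x^4 + 420x^3 - 80x^2

With the vertex order [1, 2, 3, 4, 5, 6, 7, 8, 9], the degrees are [2, 2, 2, 2, 2, 2, 1, 1, 2], giving D = diag(2, 2, 2, 2, 2, 2, 1, 1, 2) and L = D - A. Computing det(xI - L) by cofactor expansion (or equivalently via sum-over-permutations) gives x^9 - 16x^8 + 105x^7 - 364x^6 + 713x^5 - 776x^4 + 420x^3 - 80x^2. The coefficient of x^8 equals -trace(L) = -16, matching the sum of degrees. There are 2 zeros in the spectrum, matching the 2 components. The eigenvalues sum to 16, which equals trace(L) = 2|E|.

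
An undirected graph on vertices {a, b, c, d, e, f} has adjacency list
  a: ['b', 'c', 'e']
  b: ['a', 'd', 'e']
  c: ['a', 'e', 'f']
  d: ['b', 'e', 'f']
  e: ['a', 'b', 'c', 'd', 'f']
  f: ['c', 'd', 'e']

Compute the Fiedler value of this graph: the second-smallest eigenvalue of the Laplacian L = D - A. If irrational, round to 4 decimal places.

Reading degrees in the order [a, b, c, d, e, f] gives [3, 3, 3, 3, 5, 3]; set D = diag(3, 3, 3, 3, 5, 3) and form L = D - A. The smallest Laplacian eigenvalue is always 0. The next one, lambda_2 = 2.3820, measures how hard the graph is to disconnect: larger values mean better connectivity.

2.3820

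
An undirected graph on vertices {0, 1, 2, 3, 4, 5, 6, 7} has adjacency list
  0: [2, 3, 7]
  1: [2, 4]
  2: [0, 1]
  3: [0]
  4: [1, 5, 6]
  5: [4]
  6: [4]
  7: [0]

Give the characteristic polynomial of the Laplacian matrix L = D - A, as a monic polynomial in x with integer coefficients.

x^8 - 14x^7 + 76x^6 - 204x^5 + 289x^4 - 214x^3 + 74x^2 - 8x

Each diagonal entry of L is the vertex degree and each off-diagonal entry is -1 where an edge is present, 0 otherwise; in the order [0, 1, 2, 3, 4, 5, 6, 7] the diagonal is [3, 2, 2, 1, 3, 1, 1, 1]. L has integer entries, so p(x) = det(xI - L) has integer coefficients. Expanding the determinant yields x^8 - 14x^7 + 76x^6 - 204x^5 + 289x^4 - 214x^3 + 74x^2 - 8x. Since p(0) = det(-L) = 0, x divides p(x). The largest eigenvalue, 4.3429, is at most the vertex count 8. By the matrix-tree theorem the graph has (1/8) * product of the nonzero eigenvalues = 1 spanning tree.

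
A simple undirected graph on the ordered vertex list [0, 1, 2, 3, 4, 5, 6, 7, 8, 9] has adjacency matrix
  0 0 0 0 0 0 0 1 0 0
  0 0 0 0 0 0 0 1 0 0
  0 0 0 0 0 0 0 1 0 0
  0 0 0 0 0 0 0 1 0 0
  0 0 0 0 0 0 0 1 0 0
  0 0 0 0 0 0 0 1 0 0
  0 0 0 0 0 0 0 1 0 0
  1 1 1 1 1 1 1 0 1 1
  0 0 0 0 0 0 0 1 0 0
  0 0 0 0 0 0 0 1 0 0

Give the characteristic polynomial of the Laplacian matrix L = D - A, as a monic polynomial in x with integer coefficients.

Reading degrees in the order [0, 1, 2, 3, 4, 5, 6, 7, 8, 9] gives [1, 1, 1, 1, 1, 1, 1, 9, 1, 1]; set D = diag(1, 1, 1, 1, 1, 1, 1, 9, 1, 1) and form L = D - A. The eigenvalues of L are [0, 1, 1, 1, 1, 1, 1, 1, 1, 10]; the characteristic polynomial is the product of (x - lambda_i), which multiplies out to x^10 - 18x^9 + 108x^8 - 336x^7 + 630x^6 - 756x^5 + 588x^4 - 288x^3 + 81x^2 - 10x. Since p(0) = det(-L) = 0, x divides p(x). By the matrix-tree theorem the graph has (1/10) * product of the nonzero eigenvalues = 1 spanning tree.

x^10 - 18x^9 + 108x^8 - 336x^7 + 630x^6 - 756x^5 + 588x^4 - 288x^3 + 81x^2 - 10x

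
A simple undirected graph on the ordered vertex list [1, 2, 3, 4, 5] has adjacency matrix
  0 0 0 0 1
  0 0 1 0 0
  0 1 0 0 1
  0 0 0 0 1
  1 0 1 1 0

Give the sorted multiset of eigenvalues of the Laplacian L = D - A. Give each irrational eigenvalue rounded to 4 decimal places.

Reading degrees in the order [1, 2, 3, 4, 5] gives [1, 1, 2, 1, 3]; set D = diag(1, 1, 2, 1, 3) and form L = D - A. L is symmetric positive semidefinite, so every eigenvalue is real and nonnegative. The single zero eigenvalue shows the graph is connected. There is one zero in the spectrum, matching the 1 component. The eigenvalues sum to 8, which equals trace(L) = 2|E|.

[0, 0.5188, 1, 2.3111, 4.1701]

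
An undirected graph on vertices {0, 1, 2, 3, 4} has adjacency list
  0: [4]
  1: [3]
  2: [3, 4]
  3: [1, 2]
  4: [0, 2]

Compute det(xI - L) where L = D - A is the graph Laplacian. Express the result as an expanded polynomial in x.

Reading degrees in the order [0, 1, 2, 3, 4] gives [1, 1, 2, 2, 2]; set D = diag(1, 1, 2, 2, 2) and form L = D - A. Computing det(xI - L) by cofactor expansion (or equivalently via sum-over-permutations) gives x^5 - 8x^4 + 21x^3 - 20x^2 + 5x. The constant term is 0 because L is singular (the all-ones vector lies in its kernel). There is one zero in the spectrum, matching the 1 component.

x^5 - 8x^4 + 21x^3 - 20x^2 + 5x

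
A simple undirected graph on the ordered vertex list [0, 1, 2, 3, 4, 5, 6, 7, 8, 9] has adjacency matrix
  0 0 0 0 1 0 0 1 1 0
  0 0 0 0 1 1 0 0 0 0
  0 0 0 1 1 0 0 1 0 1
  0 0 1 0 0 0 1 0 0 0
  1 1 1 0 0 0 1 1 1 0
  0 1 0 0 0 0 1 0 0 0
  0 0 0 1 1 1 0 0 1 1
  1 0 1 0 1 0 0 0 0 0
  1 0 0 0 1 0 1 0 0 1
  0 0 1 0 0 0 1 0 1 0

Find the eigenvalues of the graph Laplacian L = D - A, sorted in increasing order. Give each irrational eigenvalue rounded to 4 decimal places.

Each diagonal entry of L is the vertex degree and each off-diagonal entry is -1 where an edge is present, 0 otherwise; in the order [0, 1, 2, 3, 4, 5, 6, 7, 8, 9] the diagonal is [3, 2, 4, 2, 6, 2, 5, 3, 4, 3]. Diagonalising L (or applying a numerical eigensolver to the 10x10 matrix) gives the spectrum above. The single zero eigenvalue shows the graph is connected. By the matrix-tree theorem the graph has (1/10) * product of the nonzero eigenvalues = 3335 spanning trees.

[0, 1.0201, 1.5618, 2.2217, 2.8318, 3.1136, 4.7061, 5.0943, 5.9156, 7.5351]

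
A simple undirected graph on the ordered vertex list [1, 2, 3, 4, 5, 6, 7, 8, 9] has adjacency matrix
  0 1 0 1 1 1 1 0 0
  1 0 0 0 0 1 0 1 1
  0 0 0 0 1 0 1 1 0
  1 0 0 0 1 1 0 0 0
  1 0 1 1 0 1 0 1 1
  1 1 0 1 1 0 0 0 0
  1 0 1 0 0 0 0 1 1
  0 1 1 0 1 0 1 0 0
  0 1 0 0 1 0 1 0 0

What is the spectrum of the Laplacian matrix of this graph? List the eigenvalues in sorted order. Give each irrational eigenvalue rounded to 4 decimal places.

Reading degrees in the order [1, 2, 3, 4, 5, 6, 7, 8, 9] gives [5, 4, 3, 3, 6, 4, 4, 4, 3]; set D = diag(5, 4, 3, 3, 6, 4, 4, 4, 3) and form L = D - A. L is symmetric positive semidefinite, so every eigenvalue is real and nonnegative. The single zero eigenvalue shows the graph is connected. The largest eigenvalue, 7.8175, is at most the vertex count 9. By the matrix-tree theorem the graph has (1/9) * product of the nonzero eigenvalues = 9013 spanning trees.

[0, 1.7678, 2.5786, 3.5552, 4.3457, 4.5976, 5.3694, 5.9681, 7.8175]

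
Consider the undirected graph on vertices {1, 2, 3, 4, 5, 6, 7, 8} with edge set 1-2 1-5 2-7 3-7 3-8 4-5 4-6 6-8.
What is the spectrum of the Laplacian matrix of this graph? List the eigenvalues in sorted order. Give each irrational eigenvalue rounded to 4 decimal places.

[0, 0.5858, 0.5858, 2, 2, 3.4142, 3.4142, 4]

With the vertex order [1, 2, 3, 4, 5, 6, 7, 8], the degrees are [2, 2, 2, 2, 2, 2, 2, 2], giving D = diag(2, 2, 2, 2, 2, 2, 2, 2) and L = D - A. Diagonalising L (or applying a numerical eigensolver to the 8x8 matrix) gives the spectrum above. The single zero eigenvalue shows the graph is connected. By the matrix-tree theorem the graph has (1/8) * product of the nonzero eigenvalues = 8 spanning trees.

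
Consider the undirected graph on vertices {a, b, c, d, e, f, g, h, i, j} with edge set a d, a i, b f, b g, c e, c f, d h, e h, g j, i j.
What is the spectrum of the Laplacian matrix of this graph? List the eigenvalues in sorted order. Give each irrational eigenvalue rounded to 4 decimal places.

[0, 0.3820, 0.3820, 1.3820, 1.3820, 2.6180, 2.6180, 3.6180, 3.6180, 4]

Reading degrees in the order [a, b, c, d, e, f, g, h, i, j] gives [2, 2, 2, 2, 2, 2, 2, 2, 2, 2]; set D = diag(2, 2, 2, 2, 2, 2, 2, 2, 2, 2) and form L = D - A. Since every row of L sums to 0, the all-ones vector is in the kernel and 0 is an eigenvalue. The largest eigenvalue, 4, is at most the vertex count 10.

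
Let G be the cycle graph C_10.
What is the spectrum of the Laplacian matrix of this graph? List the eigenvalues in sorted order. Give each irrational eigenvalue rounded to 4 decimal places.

[0, 0.3820, 0.3820, 1.3820, 1.3820, 2.6180, 2.6180, 3.6180, 3.6180, 4]

The graph has 10 vertices and degree multiset [2, 2, 2, 2, 2, 2, 2, 2, 2, 2]; D is the diagonal matrix of degrees and L = D - A. Diagonalising L (or applying a numerical eigensolver to the 10x10 matrix) gives the spectrum above. The single zero eigenvalue shows the graph is connected. There is one zero in the spectrum, matching the 1 component.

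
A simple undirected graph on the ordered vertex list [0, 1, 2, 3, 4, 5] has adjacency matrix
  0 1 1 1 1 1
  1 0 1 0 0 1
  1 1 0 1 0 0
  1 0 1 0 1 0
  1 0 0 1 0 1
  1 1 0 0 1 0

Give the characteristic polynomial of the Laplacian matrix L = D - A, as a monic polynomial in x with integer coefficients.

With the vertex order [0, 1, 2, 3, 4, 5], the degrees are [5, 3, 3, 3, 3, 3], giving D = diag(5, 3, 3, 3, 3, 3) and L = D - A. L has integer entries, so p(x) = det(xI - L) has integer coefficients. Expanding the determinant yields x^6 - 20x^5 + 155x^4 - 580x^3 + 1045x^2 - 726x. The constant term is 0 because L is singular (the all-ones vector lies in its kernel). The eigenvalues sum to 20, which equals trace(L) = 2|E|.

x^6 - 20x^5 + 155x^4 - 580x^3 + 1045x^2 - 726x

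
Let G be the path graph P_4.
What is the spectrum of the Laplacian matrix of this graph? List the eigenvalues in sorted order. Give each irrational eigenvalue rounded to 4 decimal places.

[0, 0.5858, 2, 3.4142]

The graph has 4 vertices and degree multiset [2, 2, 1, 1]; D is the diagonal matrix of degrees and L = D - A. Diagonalising L (or applying a numerical eigensolver to the 4x4 matrix) gives the spectrum above. The single zero eigenvalue shows the graph is connected. The eigenvalues sum to 6, which equals trace(L) = 2|E|.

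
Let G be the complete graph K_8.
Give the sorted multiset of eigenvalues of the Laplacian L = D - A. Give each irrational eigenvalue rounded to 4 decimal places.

[0, 8, 8, 8, 8, 8, 8, 8]

The graph has 8 vertices and degree multiset [7, 7, 7, 7, 7, 7, 7, 7]; D is the diagonal matrix of degrees and L = D - A. L is symmetric positive semidefinite, so every eigenvalue is real and nonnegative. The single zero eigenvalue shows the graph is connected. The eigenvalues sum to 56, which equals trace(L) = 2|E|.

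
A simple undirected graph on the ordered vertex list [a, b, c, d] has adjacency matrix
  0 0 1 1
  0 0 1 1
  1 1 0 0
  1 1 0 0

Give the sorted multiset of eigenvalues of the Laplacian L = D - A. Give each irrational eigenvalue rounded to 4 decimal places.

[0, 2, 2, 4]

Each diagonal entry of L is the vertex degree and each off-diagonal entry is -1 where an edge is present, 0 otherwise; in the order [a, b, c, d] the diagonal is [2, 2, 2, 2]. L is symmetric positive semidefinite, so every eigenvalue is real and nonnegative. By the matrix-tree theorem the graph has (1/4) * product of the nonzero eigenvalues = 4 spanning trees.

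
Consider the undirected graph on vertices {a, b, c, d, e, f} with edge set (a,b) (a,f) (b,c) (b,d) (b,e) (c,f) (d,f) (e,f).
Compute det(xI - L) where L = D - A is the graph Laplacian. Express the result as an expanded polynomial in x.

Reading degrees in the order [a, b, c, d, e, f] gives [2, 4, 2, 2, 2, 4]; set D = diag(2, 4, 2, 2, 2, 4) and form L = D - A. Computing det(xI - L) by cofactor expansion (or equivalently via sum-over-permutations) gives x^6 - 16x^5 + 96x^4 - 272x^3 + 368x^2 - 192x. Since p(0) = det(-L) = 0, x divides p(x). By the matrix-tree theorem the graph has (1/6) * product of the nonzero eigenvalues = 32 spanning trees. The eigenvalues sum to 16, which equals trace(L) = 2|E|.

x^6 - 16x^5 + 96x^4 - 272x^3 + 368x^2 - 192x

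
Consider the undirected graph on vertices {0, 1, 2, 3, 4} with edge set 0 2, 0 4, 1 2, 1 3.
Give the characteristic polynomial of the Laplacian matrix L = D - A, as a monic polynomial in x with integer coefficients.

x^5 - 8x^4 + 21x^3 - 20x^2 + 5x

Each diagonal entry of L is the vertex degree and each off-diagonal entry is -1 where an edge is present, 0 otherwise; in the order [0, 1, 2, 3, 4] the diagonal is [2, 2, 2, 1, 1]. L has integer entries, so p(x) = det(xI - L) has integer coefficients. Expanding the determinant yields x^5 - 8x^4 + 21x^3 - 20x^2 + 5x. Since p(0) = det(-L) = 0, x divides p(x). By the matrix-tree theorem the graph has (1/5) * product of the nonzero eigenvalues = 1 spanning tree.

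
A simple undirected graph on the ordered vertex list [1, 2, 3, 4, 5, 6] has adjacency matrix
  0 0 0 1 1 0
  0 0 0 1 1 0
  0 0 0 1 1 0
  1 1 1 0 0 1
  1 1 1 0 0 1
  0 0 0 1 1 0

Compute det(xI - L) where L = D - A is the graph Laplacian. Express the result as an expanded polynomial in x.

Reading degrees in the order [1, 2, 3, 4, 5, 6] gives [2, 2, 2, 4, 4, 2]; set D = diag(2, 2, 2, 4, 4, 2) and form L = D - A. Computing det(xI - L) by cofactor expansion (or equivalently via sum-over-permutations) gives x^6 - 16x^5 + 96x^4 - 272x^3 + 368x^2 - 192x. The constant term is 0 because L is singular (the all-ones vector lies in its kernel). The eigenvalues sum to 16, which equals trace(L) = 2|E|.

x^6 - 16x^5 + 96x^4 - 272x^3 + 368x^2 - 192x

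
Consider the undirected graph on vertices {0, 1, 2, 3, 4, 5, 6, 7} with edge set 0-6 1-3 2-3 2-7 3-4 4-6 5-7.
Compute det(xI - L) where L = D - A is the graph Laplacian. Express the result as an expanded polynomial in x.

x^8 - 14x^7 + 77x^6 - 212x^5 + 308x^4 - 228x^3 + 75x^2 - 8x

Each diagonal entry of L is the vertex degree and each off-diagonal entry is -1 where an edge is present, 0 otherwise; in the order [0, 1, 2, 3, 4, 5, 6, 7] the diagonal is [1, 1, 2, 3, 2, 1, 2, 2]. L has integer entries, so p(x) = det(xI - L) has integer coefficients. Expanding the determinant yields x^8 - 14x^7 + 77x^6 - 212x^5 + 308x^4 - 228x^3 + 75x^2 - 8x. The constant term is 0 because L is singular (the all-ones vector lies in its kernel).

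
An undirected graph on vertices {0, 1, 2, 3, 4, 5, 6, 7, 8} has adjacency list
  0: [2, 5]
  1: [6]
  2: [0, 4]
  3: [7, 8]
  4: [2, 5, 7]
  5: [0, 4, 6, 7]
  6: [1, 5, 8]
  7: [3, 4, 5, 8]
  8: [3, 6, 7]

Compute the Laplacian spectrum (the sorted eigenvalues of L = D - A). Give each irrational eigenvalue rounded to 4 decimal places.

[0, 0.5732, 0.8708, 2.3282, 2.4075, 3, 4.0603, 4.9785, 5.7814]

Each diagonal entry of L is the vertex degree and each off-diagonal entry is -1 where an edge is present, 0 otherwise; in the order [0, 1, 2, 3, 4, 5, 6, 7, 8] the diagonal is [2, 1, 2, 2, 3, 4, 3, 4, 3]. Diagonalising L (or applying a numerical eigensolver to the 9x9 matrix) gives the spectrum above. The single zero eigenvalue shows the graph is connected. The eigenvalues sum to 24, which equals trace(L) = 2|E|.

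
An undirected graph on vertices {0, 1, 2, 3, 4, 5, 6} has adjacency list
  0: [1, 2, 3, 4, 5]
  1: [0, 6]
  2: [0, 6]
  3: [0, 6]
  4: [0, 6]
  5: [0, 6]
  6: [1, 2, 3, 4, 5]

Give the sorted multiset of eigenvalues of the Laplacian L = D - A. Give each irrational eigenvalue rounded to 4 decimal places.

With the vertex order [0, 1, 2, 3, 4, 5, 6], the degrees are [5, 2, 2, 2, 2, 2, 5], giving D = diag(5, 2, 2, 2, 2, 2, 5) and L = D - A. Since every row of L sums to 0, the all-ones vector is in the kernel and 0 is an eigenvalue. The single zero eigenvalue shows the graph is connected. The largest eigenvalue, 7, is at most the vertex count 7.

[0, 2, 2, 2, 2, 5, 7]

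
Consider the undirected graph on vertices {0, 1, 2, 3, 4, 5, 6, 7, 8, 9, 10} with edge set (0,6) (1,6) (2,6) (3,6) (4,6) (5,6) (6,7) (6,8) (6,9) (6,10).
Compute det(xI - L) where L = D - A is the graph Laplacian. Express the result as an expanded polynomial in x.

Reading degrees in the order [0, 1, 2, 3, 4, 5, 6, 7, 8, 9, 10] gives [1, 1, 1, 1, 1, 1, 10, 1, 1, 1, 1]; set D = diag(1, 1, 1, 1, 1, 1, 10, 1, 1, 1, 1) and form L = D - A. Computing det(xI - L) by cofactor expansion (or equivalently via sum-over-permutations) gives x^11 - 20x^10 + 135x^9 - 480x^8 + 1050x^7 - 1512x^6 + 1470x^5 - 960x^4 + 405x^3 - 100x^2 + 11x. The constant term is 0 because L is singular (the all-ones vector lies in its kernel). The eigenvalues sum to 20, which equals trace(L) = 2|E|. There is one zero in the spectrum, matching the 1 component.

x^11 - 20x^10 + 135x^9 - 480x^8 + 1050x^7 - 1512x^6 + 1470x^5 - 960x^4 + 405x^3 - 100x^2 + 11x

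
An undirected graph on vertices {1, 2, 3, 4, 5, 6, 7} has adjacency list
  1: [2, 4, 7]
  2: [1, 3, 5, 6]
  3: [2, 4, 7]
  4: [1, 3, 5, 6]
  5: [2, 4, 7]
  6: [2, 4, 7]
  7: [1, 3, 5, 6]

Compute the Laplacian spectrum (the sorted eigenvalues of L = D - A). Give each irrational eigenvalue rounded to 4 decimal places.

Each diagonal entry of L is the vertex degree and each off-diagonal entry is -1 where an edge is present, 0 otherwise; in the order [1, 2, 3, 4, 5, 6, 7] the diagonal is [3, 4, 3, 4, 3, 3, 4]. The multiplicity of 0 as a Laplacian eigenvalue equals the number of connected components. There is one zero in the spectrum, matching the 1 component.

[0, 3, 3, 3, 4, 4, 7]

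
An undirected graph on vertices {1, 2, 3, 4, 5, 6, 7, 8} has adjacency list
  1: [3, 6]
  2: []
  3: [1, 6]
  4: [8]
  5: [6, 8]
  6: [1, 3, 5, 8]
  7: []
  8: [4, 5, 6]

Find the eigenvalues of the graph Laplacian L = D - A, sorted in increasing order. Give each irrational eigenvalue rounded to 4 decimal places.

Each diagonal entry of L is the vertex degree and each off-diagonal entry is -1 where an edge is present, 0 otherwise; in the order [1, 2, 3, 4, 5, 6, 7, 8] the diagonal is [2, 0, 2, 1, 2, 4, 0, 3]. L is symmetric positive semidefinite, so every eigenvalue is real and nonnegative. The 3 zero eigenvalues correspond to the 3 connected components. The largest eigenvalue, 5.1071, is at most the vertex count 8. There are 3 zeros in the spectrum, matching the 3 components.

[0, 0, 0, 0.6314, 1.4738, 3, 3.7877, 5.1071]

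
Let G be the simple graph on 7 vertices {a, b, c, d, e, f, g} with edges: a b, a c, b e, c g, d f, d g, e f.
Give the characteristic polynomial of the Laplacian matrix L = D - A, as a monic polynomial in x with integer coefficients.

x^7 - 14x^6 + 77x^5 - 210x^4 + 294x^3 - 196x^2 + 49x

With the vertex order [a, b, c, d, e, f, g], the degrees are [2, 2, 2, 2, 2, 2, 2], giving D = diag(2, 2, 2, 2, 2, 2, 2) and L = D - A. Computing det(xI - L) by cofactor expansion (or equivalently via sum-over-permutations) gives x^7 - 14x^6 + 77x^5 - 210x^4 + 294x^3 - 196x^2 + 49x. The constant term is 0 because L is singular (the all-ones vector lies in its kernel).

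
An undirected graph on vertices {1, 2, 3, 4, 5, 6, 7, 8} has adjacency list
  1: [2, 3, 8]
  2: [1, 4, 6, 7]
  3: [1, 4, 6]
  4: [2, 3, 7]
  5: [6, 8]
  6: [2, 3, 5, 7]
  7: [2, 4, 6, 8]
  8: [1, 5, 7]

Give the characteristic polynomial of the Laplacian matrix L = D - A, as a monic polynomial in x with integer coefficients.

Reading degrees in the order [1, 2, 3, 4, 5, 6, 7, 8] gives [3, 4, 3, 3, 2, 4, 4, 3]; set D = diag(3, 4, 3, 3, 2, 4, 4, 3) and form L = D - A. L has integer entries, so p(x) = det(xI - L) has integer coefficients. Expanding the determinant yields x^8 - 26x^7 + 281x^6 - 1634x^5 + 5513x^4 - 10772x^3 + 11256x^2 - 4832x. The constant term is 0 because L is singular (the all-ones vector lies in its kernel). The largest eigenvalue, 6.1044, is at most the vertex count 8.

x^8 - 26x^7 + 281x^6 - 1634x^5 + 5513x^4 - 10772x^3 + 11256x^2 - 4832x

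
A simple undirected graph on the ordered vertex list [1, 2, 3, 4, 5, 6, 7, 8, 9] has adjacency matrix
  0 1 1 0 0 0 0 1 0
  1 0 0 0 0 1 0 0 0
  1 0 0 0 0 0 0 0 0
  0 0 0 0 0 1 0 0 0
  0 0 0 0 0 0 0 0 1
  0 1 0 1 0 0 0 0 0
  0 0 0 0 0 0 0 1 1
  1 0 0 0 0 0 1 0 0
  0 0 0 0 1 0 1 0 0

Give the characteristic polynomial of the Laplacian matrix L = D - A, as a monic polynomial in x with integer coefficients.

Reading degrees in the order [1, 2, 3, 4, 5, 6, 7, 8, 9] gives [3, 2, 1, 1, 1, 2, 2, 2, 2]; set D = diag(3, 2, 1, 1, 1, 2, 2, 2, 2) and form L = D - A. Computing det(xI - L) by cofactor expansion (or equivalently via sum-over-permutations) gives x^9 - 16x^8 + 104x^7 - 354x^6 + 678x^5 - 730x^4 + 416x^3 - 108x^2 + 9x. Since p(0) = det(-L) = 0, x divides p(x). There is one zero in the spectrum, matching the 1 component.

x^9 - 16x^8 + 104x^7 - 354x^6 + 678x^5 - 730x^4 + 416x^3 - 108x^2 + 9x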